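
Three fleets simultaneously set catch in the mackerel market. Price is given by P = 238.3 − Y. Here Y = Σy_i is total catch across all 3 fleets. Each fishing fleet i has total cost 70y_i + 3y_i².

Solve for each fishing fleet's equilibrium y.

A representative fishing fleet's profit is π_i = y_i(238.3 − Y) − 70y_i − 3y_i², with Y = y_i + Σ_{j≠i} y_j.
First-order condition: 168.3 − 8y_i − Σ_{j≠i} y_j = 0.
With identical fishing fleets, set every y_j = y: then 168.3 − 8y − 2y = 0, i.e. y = 168.3/10 = 16.83.

16.83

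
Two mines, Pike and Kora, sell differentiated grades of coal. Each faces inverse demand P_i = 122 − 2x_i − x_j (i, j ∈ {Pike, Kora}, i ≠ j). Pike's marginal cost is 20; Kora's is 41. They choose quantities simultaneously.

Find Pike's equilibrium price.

Mine Pike's profit: π = x_{Pike}(122 − 2x_{Pike} − x_{Kora}) − 20x_{Pike}.
∂π/∂x_{Pike} = 102 − 4x_{Pike} − x_{Kora} = 0 ⇒ x_{Pike} = 25.5 − 0.25x_{Kora}.
Similarly x_{Kora} = 20.25 − 0.25x_{Pike}.
Plugging x_{Kora} into Pike's best response: x_{Pike} = 25.5 − 0.25(20.25 − 0.25x_{Pike}) ⇒ 0.9375x_{Pike} = 20.4375, so x_{Pike} = 21.8.
Then x_{Kora} = 20.25 − 0.25·21.8 = 14.8.
P_{Pike} = 122 − 2·21.8 − 14.8 = 63.6.

63.6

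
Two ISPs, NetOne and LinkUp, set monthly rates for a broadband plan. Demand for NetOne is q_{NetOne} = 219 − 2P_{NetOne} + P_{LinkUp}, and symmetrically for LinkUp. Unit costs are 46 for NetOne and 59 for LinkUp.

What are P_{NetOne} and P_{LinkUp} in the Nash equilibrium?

NetOne's profit: π = (P_{NetOne} − 46)(219 − 2P_{NetOne} + P_{LinkUp}).
∂π/∂P_{NetOne} = 311 − 4P_{NetOne} + P_{LinkUp} = 0 ⇒ P_{NetOne} = 77.75 + 0.25P_{LinkUp}.
Similarly P_{LinkUp} = 84.25 + 0.25P_{NetOne}.
Solving the two reaction functions simultaneously: (1 − (0.25)(0.25))P_{NetOne} = 77.75 + 0.25·84.25, so 0.9375P_{NetOne} = 98.8125 and P_{NetOne} = 105.4.
Then P_{LinkUp} = 84.25 + 0.25·105.4 = 110.6.

105.4, 110.6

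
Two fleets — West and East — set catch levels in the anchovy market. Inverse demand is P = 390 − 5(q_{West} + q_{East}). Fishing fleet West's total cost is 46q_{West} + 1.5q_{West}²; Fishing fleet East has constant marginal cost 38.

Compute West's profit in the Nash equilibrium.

1664

Fishing fleet West's profit: π = q_{West}(390 − 5(q_{West} + q_{East})) − 46q_{West} − 1.5q_{West}².
∂π/∂q_{West} = 344 − 13q_{West} − 5q_{East} = 0, so q_{West} = 344/13 − (5/13)q_{East}.
For East: ∂π/∂q_{East} = 352 − 10q_{East} − 5q_{West} = 0 ⇒ q_{East} = 35.2 − 0.5q_{West}.
Substituting the second reaction function into the first: q_{West} = 344/13 − (5/13)(35.2 − 0.5q_{West}), which gives (21/26)q_{West} = 168/13 ⇒ q_{West} = 16.
Then q_{East} = 35.2 − 0.5·16 = 27.2.
Price P = 390 − 5·43.2 = 174.
West's profit: (174 − 46)·16 − 1.5(16)² = 1664.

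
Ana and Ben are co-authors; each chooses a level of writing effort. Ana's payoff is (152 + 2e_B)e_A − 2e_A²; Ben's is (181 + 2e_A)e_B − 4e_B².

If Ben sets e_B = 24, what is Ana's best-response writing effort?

Expanding Ana's payoff: 152e_A + 2e_Be_A − 2e_A².
∂π/∂e_A = 152 + 2e_B − 4e_A = 0, so e_A = 38 + 0.5e_B.
At e_B = 24: e_A = 38 + 0.5·24 = 50.

50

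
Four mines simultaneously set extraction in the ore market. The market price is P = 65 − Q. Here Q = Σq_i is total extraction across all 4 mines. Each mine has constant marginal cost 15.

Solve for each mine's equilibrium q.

A representative mine's profit is π_i = q_i(65 − Q) − 15q_i, with Q = q_i + Σ_{j≠i} q_j.
First-order condition: 50 − 2q_i − Σ_{j≠i} q_j = 0.
With identical mines, set every q_j = q: then 50 − 2q − 3q = 0, i.e. q = 50/5 = 10.

10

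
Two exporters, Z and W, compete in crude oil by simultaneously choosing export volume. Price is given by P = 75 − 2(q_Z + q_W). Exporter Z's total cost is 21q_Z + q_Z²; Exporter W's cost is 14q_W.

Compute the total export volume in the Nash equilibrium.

Exporter Z's profit: π = q_Z(75 − 2(q_Z + q_W)) − 21q_Z − q_Z².
∂π/∂q_Z = 54 − 6q_Z − 2q_W = 0, so q_Z = 9 − (1/3)q_W.
For W: ∂π/∂q_W = 61 − 4q_W − 2q_Z = 0 ⇒ q_W = 15.25 − 0.5q_Z.
Plugging q_W into Z's best response: q_Z = 9 − (1/3)(15.25 − 0.5q_Z) ⇒ (5/6)q_Z = 47/12, so q_Z = 4.7.
Then q_W = 15.25 − 0.5·4.7 = 12.9.
Total export volume: 4.7 + 12.9 = 17.6.

17.6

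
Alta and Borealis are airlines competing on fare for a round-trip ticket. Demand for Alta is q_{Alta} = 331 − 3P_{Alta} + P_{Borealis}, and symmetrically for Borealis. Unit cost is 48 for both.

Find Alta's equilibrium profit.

6627

Alta's profit: π = (P_{Alta} − 48)(331 − 3P_{Alta} + P_{Borealis}).
∂π/∂P_{Alta} = 475 − 6P_{Alta} + P_{Borealis} = 0 ⇒ P_{Alta} = 475/6 + (1/6)P_{Borealis}.
Setting P_{Alta} = P_{Borealis} in the reaction function: P_{Alta} = 475/6 + (1/6)P_{Alta}, so P_{Alta} = (475/6) / (5/6) = 95.
q_{Alta} = 331 − 3·95 + 95 = 141.
Profit = (95 − 48)·141 = 6627.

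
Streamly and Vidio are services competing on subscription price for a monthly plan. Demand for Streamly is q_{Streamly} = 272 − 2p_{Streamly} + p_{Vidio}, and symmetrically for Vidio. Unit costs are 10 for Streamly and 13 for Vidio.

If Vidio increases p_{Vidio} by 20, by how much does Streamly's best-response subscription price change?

Streamly's profit: π = (p_{Streamly} − 10)(272 − 2p_{Streamly} + p_{Vidio}).
∂π/∂p_{Streamly} = 292 − 4p_{Streamly} + p_{Vidio} = 0 ⇒ p_{Streamly} = 73 + 0.25p_{Vidio}.
The reaction-function slope is 0.25, so a 20-unit rise in p_{Vidio} moves p_{Streamly} by 0.25 × 20 = 5. Streamly's best response rises — the actions are strategic complements.

5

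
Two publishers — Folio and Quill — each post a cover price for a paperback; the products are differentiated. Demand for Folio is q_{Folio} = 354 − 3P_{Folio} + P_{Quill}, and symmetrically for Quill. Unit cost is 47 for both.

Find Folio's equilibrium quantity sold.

156

Folio's profit: π = (P_{Folio} − 47)(354 − 3P_{Folio} + P_{Quill}).
∂π/∂P_{Folio} = 495 − 6P_{Folio} + P_{Quill} = 0 ⇒ P_{Folio} = 82.5 + (1/6)P_{Quill}.
Setting P_{Folio} = P_{Quill} in the reaction function: P_{Folio} = 82.5 + (1/6)P_{Folio}, so P_{Folio} = 82.5 / (5/6) = 99.
q_{Folio} = 354 − 3·99 + 99 = 156.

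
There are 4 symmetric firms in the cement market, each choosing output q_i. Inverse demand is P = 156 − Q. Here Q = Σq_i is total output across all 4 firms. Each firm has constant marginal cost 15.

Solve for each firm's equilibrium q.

A representative firm's profit is π_i = q_i(156 − Q) − 15q_i, with Q = q_i + Σ_{j≠i} q_j.
First-order condition: 141 − 2q_i − Σ_{j≠i} q_j = 0.
In a symmetric equilibrium every firm chooses the same q, so Σ_{j≠i} q_j = 3q. The condition becomes 141 − 5q = 0, giving q = 141/5 = 28.2.

28.2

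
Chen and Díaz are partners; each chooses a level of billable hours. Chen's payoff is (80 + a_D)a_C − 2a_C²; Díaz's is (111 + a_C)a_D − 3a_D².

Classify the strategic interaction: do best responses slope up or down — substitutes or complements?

Expanding Chen's payoff: 80a_C + a_Da_C − 2a_C².
∂π/∂a_C = 80 + a_D − 4a_C = 0, so a_C = 20 + 0.25a_D.
The best-response slope da_C/da_D = 0.25 > 0: the reaction function is upward-sloping, so the choices are strategic complements.

strategic complements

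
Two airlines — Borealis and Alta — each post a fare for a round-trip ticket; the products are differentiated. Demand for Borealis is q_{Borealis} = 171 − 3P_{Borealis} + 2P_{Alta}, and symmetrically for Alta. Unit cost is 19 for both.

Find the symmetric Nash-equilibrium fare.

Borealis's profit: π = (P_{Borealis} − 19)(171 − 3P_{Borealis} + 2P_{Alta}).
∂π/∂P_{Borealis} = 228 − 6P_{Borealis} + 2P_{Alta} = 0 ⇒ P_{Borealis} = 38 + (1/3)P_{Alta}.
By symmetry P_{Alta} = P_{Borealis}; substituting into the reaction function, (2/3)P_{Borealis} = 38 and P_{Borealis} = 57.

57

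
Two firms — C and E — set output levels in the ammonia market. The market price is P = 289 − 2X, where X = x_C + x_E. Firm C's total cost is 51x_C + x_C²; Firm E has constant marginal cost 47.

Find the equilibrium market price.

144.6

Firm C's profit: π = x_C(289 − 2(x_C + x_E)) − 51x_C − x_C².
∂π/∂x_C = 238 − 6x_C − 2x_E = 0, so x_C = 119/3 − (1/3)x_E.
For E: ∂π/∂x_E = 242 − 4x_E − 2x_C = 0 ⇒ x_E = 60.5 − 0.5x_C.
Plugging x_E into C's best response: x_C = 119/3 − (1/3)(60.5 − 0.5x_C) ⇒ (5/6)x_C = 19.5, so x_C = 23.4.
Then x_E = 60.5 − 0.5·23.4 = 48.8.
Equilibrium price: P = 289 − 2·72.2 = 144.6.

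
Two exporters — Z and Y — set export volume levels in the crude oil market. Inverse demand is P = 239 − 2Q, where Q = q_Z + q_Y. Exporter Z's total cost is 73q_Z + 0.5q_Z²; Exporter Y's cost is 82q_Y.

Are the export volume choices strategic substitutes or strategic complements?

strategic substitutes

Exporter Z's profit: π = q_Z(239 − 2(q_Z + q_Y)) − 73q_Z − 0.5q_Z².
∂π/∂q_Z = 166 − 5q_Z − 2q_Y = 0, so q_Z = 33.2 − 0.4q_Y.
The best-response slope dq_Z/dq_Y = −0.4 < 0: the reaction function is downward-sloping, so the choices are strategic substitutes.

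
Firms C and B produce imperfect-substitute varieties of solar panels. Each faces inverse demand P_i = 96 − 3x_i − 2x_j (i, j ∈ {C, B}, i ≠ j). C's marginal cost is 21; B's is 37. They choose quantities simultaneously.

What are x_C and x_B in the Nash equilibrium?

Firm C's profit: π = x_C(96 − 3x_C − 2x_B) − 21x_C.
∂π/∂x_C = 75 − 6x_C − 2x_B = 0 ⇒ x_C = 12.5 − (1/3)x_B.
Similarly x_B = 59/6 − (1/3)x_C.
Substituting the second reaction function into the first: x_C = 12.5 − (1/3)(59/6 − (1/3)x_C), which gives (8/9)x_C = 83/9 ⇒ x_C = 10.375.
Then x_B = 59/6 − (1/3)·10.375 = 6.375.

10.375, 6.375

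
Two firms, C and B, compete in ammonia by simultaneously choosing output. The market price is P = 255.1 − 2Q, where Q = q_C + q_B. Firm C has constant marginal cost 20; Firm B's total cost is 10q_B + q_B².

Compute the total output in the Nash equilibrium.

Firm C's profit: π = q_C(255.1 − 2(q_C + q_B)) − 20q_C.
∂π/∂q_C = 235.1 − 4q_C − 2q_B = 0, so q_C = 58.775 − 0.5q_B.
For B: ∂π/∂q_B = 245.1 − 6q_B − 2q_C = 0 ⇒ q_B = 40.85 − (1/3)q_C.
Plugging q_B into C's best response: q_C = 58.775 − 0.5(40.85 − (1/3)q_C) ⇒ (5/6)q_C = 38.35, so q_C = 46.02.
Then q_B = 40.85 − (1/3)·46.02 = 25.51.
Total output: 46.02 + 25.51 = 71.53.

71.53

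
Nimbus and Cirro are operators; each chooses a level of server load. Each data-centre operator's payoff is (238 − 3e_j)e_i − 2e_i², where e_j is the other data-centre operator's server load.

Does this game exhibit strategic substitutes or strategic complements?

Nimbus's payoff is (238 − 3e_C)e_N − 2e_N².
∂π/∂e_N = 238 − 3e_C − 4e_N = 0, so e_N = 59.5 − 0.75e_C.
The best-response slope de_N/de_C = −0.75 < 0: the reaction function is downward-sloping, so the choices are strategic substitutes.

strategic substitutes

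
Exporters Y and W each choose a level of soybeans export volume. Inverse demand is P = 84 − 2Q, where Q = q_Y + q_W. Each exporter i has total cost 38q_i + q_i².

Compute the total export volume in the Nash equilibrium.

Exporter Y's profit: π = q_Y(84 − 2(q_Y + q_W)) − 38q_Y − q_Y².
∂π/∂q_Y = 46 − 6q_Y − 2q_W = 0, so q_Y = 23/3 − (1/3)q_W.
The game is symmetric, so in equilibrium q_W = q_Y: the reaction function gives (4/3)q_Y = 23/3, hence q_Y = 5.75.
Total export volume: 5.75 + 5.75 = 11.5.

11.5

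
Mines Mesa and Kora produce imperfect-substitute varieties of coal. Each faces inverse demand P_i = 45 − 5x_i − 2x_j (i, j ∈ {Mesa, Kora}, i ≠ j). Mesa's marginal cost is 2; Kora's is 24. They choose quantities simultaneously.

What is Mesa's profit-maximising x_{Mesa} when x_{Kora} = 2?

Mine Mesa's profit: π = x_{Mesa}(45 − 5x_{Mesa} − 2x_{Kora}) − 2x_{Mesa}.
∂π/∂x_{Mesa} = 43 − 10x_{Mesa} − 2x_{Kora} = 0 ⇒ x_{Mesa} = 4.3 − 0.2x_{Kora}.
At x_{Kora} = 2: x_{Mesa} = 4.3 − 0.2·2 = 3.9.

3.9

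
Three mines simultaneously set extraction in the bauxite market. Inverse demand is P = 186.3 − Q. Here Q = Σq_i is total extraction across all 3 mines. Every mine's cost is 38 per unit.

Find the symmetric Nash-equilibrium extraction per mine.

37.075

A representative mine's profit is π_i = q_i(186.3 − Q) − 38q_i, with Q = q_i + Σ_{j≠i} q_j.
First-order condition: 148.3 − 2q_i − Σ_{j≠i} q_j = 0.
Imposing symmetry (q_j = q for all j) turns Σ_{j≠i} q_j into 2q, so 148.3 = 4q and q = 37.075.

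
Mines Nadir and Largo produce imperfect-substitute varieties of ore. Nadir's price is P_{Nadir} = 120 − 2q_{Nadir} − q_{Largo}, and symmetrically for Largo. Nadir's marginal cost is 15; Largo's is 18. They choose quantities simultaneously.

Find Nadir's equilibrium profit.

Mine Nadir's profit: π = q_{Nadir}(120 − 2q_{Nadir} − q_{Largo}) − 15q_{Nadir}.
∂π/∂q_{Nadir} = 105 − 4q_{Nadir} − q_{Largo} = 0 ⇒ q_{Nadir} = 26.25 − 0.25q_{Largo}.
Similarly q_{Largo} = 25.5 − 0.25q_{Nadir}.
Solving the two reaction functions simultaneously: (1 − (−0.25)(−0.25))q_{Nadir} = 26.25 − 0.25·25.5, so 0.9375q_{Nadir} = 19.875 and q_{Nadir} = 21.2.
Then q_{Largo} = 25.5 − 0.25·21.2 = 20.2.
P_{Nadir} = 120 − 2·21.2 − 20.2 = 57.4.
Profit = (57.4 − 15)·21.2 = 898.88.

898.88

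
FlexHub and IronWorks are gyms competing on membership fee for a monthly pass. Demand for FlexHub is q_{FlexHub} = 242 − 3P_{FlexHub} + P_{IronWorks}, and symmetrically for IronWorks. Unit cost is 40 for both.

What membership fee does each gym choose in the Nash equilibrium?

72.4

FlexHub's profit: π = (P_{FlexHub} − 40)(242 − 3P_{FlexHub} + P_{IronWorks}).
∂π/∂P_{FlexHub} = 362 − 6P_{FlexHub} + P_{IronWorks} = 0 ⇒ P_{FlexHub} = 181/3 + (1/6)P_{IronWorks}.
By symmetry P_{IronWorks} = P_{FlexHub}; substituting into the reaction function, (5/6)P_{FlexHub} = 181/3 and P_{FlexHub} = 72.4.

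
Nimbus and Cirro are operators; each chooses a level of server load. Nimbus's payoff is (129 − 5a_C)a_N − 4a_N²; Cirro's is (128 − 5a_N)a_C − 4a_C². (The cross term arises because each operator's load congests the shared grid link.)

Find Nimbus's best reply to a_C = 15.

6.75

Expanding Nimbus's payoff: 129a_N − 5a_Ca_N − 4a_N².
∂π/∂a_N = 129 − 5a_C − 8a_N = 0, so a_N = 16.125 − 0.625a_C.
At a_C = 15: a_N = 16.125 − 0.625·15 = 6.75.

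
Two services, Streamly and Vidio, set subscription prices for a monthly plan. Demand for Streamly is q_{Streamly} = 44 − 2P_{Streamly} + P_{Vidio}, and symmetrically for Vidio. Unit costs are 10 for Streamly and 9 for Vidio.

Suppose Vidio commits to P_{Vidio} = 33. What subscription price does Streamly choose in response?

Streamly's profit: π = (P_{Streamly} − 10)(44 − 2P_{Streamly} + P_{Vidio}).
∂π/∂P_{Streamly} = 64 − 4P_{Streamly} + P_{Vidio} = 0 ⇒ P_{Streamly} = 16 + 0.25P_{Vidio}.
At P_{Vidio} = 33: P_{Streamly} = 16 + 0.25·33 = 24.25.

24.25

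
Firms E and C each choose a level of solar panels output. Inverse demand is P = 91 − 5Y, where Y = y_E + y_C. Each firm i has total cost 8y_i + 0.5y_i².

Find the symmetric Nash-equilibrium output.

Firm E's profit: π = y_E(91 − 5(y_E + y_C)) − 8y_E − 0.5y_E².
∂π/∂y_E = 83 − 11y_E − 5y_C = 0, so y_E = 83/11 − (5/11)y_C.
Setting y_E = y_C in the reaction function: y_E = 83/11 − (5/11)y_E, so y_E = (83/11) / (16/11) = 5.1875.

5.1875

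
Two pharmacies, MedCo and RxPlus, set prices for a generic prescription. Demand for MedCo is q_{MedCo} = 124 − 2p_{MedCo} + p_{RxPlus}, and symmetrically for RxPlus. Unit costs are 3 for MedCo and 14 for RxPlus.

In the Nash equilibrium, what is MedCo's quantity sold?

MedCo's profit: π = (p_{MedCo} − 3)(124 − 2p_{MedCo} + p_{RxPlus}).
∂π/∂p_{MedCo} = 130 − 4p_{MedCo} + p_{RxPlus} = 0 ⇒ p_{MedCo} = 32.5 + 0.25p_{RxPlus}.
Similarly p_{RxPlus} = 38 + 0.25p_{MedCo}.
Solving the two reaction functions simultaneously: (1 − (0.25)(0.25))p_{MedCo} = 32.5 + 0.25·38, so 0.9375p_{MedCo} = 42 and p_{MedCo} = 44.8.
Then p_{RxPlus} = 38 + 0.25·44.8 = 49.2.
q_{MedCo} = 124 − 2·44.8 + 49.2 = 83.6.

83.6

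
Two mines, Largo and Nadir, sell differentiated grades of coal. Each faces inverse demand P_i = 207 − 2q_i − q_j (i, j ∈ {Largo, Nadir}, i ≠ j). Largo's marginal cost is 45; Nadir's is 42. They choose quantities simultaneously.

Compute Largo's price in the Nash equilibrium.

Mine Largo's profit: π = q_{Largo}(207 − 2q_{Largo} − q_{Nadir}) − 45q_{Largo}.
∂π/∂q_{Largo} = 162 − 4q_{Largo} − q_{Nadir} = 0 ⇒ q_{Largo} = 40.5 − 0.25q_{Nadir}.
Similarly q_{Nadir} = 41.25 − 0.25q_{Largo}.
Solving the two reaction functions simultaneously: (1 − (−0.25)(−0.25))q_{Largo} = 40.5 − 0.25·41.25, so 0.9375q_{Largo} = 30.1875 and q_{Largo} = 32.2.
Then q_{Nadir} = 41.25 − 0.25·32.2 = 33.2.
P_{Largo} = 207 − 2·32.2 − 33.2 = 109.4.

109.4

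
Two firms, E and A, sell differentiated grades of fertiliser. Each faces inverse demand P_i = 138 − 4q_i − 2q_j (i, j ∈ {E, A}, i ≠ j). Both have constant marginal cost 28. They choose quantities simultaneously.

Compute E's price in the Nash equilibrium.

72

Firm E's profit: π = q_E(138 − 4q_E − 2q_A) − 28q_E.
∂π/∂q_E = 110 − 8q_E − 2q_A = 0 ⇒ q_E = 13.75 − 0.25q_A.
By symmetry q_A = q_E; substituting into the reaction function, 1.25q_E = 13.75 and q_E = 11.
P_E = 138 − 4·11 − 2·11 = 72.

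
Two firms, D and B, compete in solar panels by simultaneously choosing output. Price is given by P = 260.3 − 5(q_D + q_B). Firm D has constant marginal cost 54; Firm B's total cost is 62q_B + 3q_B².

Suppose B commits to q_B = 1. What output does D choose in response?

20.13

Firm D's profit: π = q_D(260.3 − 5(q_D + q_B)) − 54q_D.
∂π/∂q_D = 206.3 − 10q_D − 5q_B = 0, so q_D = 20.63 − 0.5q_B.
At q_B = 1: q_D = 20.63 − 0.5·1 = 20.13.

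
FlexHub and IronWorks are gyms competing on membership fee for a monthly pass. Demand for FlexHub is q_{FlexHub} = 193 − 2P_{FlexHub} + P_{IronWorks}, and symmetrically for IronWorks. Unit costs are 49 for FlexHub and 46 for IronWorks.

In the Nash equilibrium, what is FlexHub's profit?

FlexHub's profit: π = (P_{FlexHub} − 49)(193 − 2P_{FlexHub} + P_{IronWorks}).
∂π/∂P_{FlexHub} = 291 − 4P_{FlexHub} + P_{IronWorks} = 0 ⇒ P_{FlexHub} = 72.75 + 0.25P_{IronWorks}.
Similarly P_{IronWorks} = 71.25 + 0.25P_{FlexHub}.
Solving the two reaction functions simultaneously: (1 − (0.25)(0.25))P_{FlexHub} = 72.75 + 0.25·71.25, so 0.9375P_{FlexHub} = 90.5625 and P_{FlexHub} = 96.6.
Then P_{IronWorks} = 71.25 + 0.25·96.6 = 95.4.
q_{FlexHub} = 193 − 2·96.6 + 95.4 = 95.2.
Profit = (96.6 − 49)·95.2 = 4531.52.

4531.52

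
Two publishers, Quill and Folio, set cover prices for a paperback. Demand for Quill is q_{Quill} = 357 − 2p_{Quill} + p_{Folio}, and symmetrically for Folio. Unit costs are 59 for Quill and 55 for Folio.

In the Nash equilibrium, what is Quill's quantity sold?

Quill's profit: π = (p_{Quill} − 59)(357 − 2p_{Quill} + p_{Folio}).
∂π/∂p_{Quill} = 475 − 4p_{Quill} + p_{Folio} = 0 ⇒ p_{Quill} = 118.75 + 0.25p_{Folio}.
Similarly p_{Folio} = 116.75 + 0.25p_{Quill}.
Solving the two reaction functions simultaneously: (1 − (0.25)(0.25))p_{Quill} = 118.75 + 0.25·116.75, so 0.9375p_{Quill} = 147.9375 and p_{Quill} = 157.8.
Then p_{Folio} = 116.75 + 0.25·157.8 = 156.2.
q_{Quill} = 357 − 2·157.8 + 156.2 = 197.6.

197.6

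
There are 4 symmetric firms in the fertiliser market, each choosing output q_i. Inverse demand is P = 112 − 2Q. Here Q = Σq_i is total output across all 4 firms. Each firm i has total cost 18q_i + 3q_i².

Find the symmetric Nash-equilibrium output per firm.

5.875

A representative firm's profit is π_i = q_i(112 − 2Q) − 18q_i − 3q_i², with Q = q_i + Σ_{j≠i} q_j.
First-order condition: 94 − 10q_i − 2Σ_{j≠i} q_j = 0.
Imposing symmetry (q_j = q for all j) turns Σ_{j≠i} q_j into 3q, so 94 = 16q and q = 5.875.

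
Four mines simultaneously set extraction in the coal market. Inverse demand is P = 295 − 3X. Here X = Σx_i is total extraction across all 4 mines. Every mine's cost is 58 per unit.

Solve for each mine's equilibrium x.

15.8

A representative mine's profit is π_i = x_i(295 − 3X) − 58x_i, with X = x_i + Σ_{j≠i} x_j.
First-order condition: 237 − 6x_i − 3Σ_{j≠i} x_j = 0.
In a symmetric equilibrium every mine chooses the same x, so Σ_{j≠i} x_j = 3x. The condition becomes 237 − 15x = 0, giving x = 237/15 = 15.8.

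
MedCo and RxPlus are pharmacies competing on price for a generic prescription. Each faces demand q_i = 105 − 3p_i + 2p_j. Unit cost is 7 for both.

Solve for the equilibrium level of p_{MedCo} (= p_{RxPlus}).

31.5

MedCo's profit: π = (p_{MedCo} − 7)(105 − 3p_{MedCo} + 2p_{RxPlus}).
∂π/∂p_{MedCo} = 126 − 6p_{MedCo} + 2p_{RxPlus} = 0 ⇒ p_{MedCo} = 21 + (1/3)p_{RxPlus}.
Setting p_{MedCo} = p_{RxPlus} in the reaction function: p_{MedCo} = 21 + (1/3)p_{MedCo}, so p_{MedCo} = 21 / (2/3) = 31.5.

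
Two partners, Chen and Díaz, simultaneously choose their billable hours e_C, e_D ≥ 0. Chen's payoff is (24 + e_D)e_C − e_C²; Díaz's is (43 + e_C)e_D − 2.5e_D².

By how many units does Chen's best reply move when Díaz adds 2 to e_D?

Expanding Chen's payoff: 24e_C + e_De_C − e_C².
∂π/∂e_C = 24 + e_D − 2e_C = 0, so e_C = 12 + 0.5e_D.
The reaction-function slope is 0.5, so a 2-unit rise in e_D moves e_C by 0.5 × 2 = 1. Chen's best response rises — the actions are strategic complements.

1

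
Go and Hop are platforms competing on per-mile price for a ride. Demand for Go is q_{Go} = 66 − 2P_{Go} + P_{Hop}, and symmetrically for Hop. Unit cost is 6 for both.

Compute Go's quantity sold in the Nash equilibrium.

40

Go's profit: π = (P_{Go} − 6)(66 − 2P_{Go} + P_{Hop}).
∂π/∂P_{Go} = 78 − 4P_{Go} + P_{Hop} = 0 ⇒ P_{Go} = 19.5 + 0.25P_{Hop}.
The game is symmetric, so in equilibrium P_{Hop} = P_{Go}: the reaction function gives 0.75P_{Go} = 19.5, hence P_{Go} = 26.
q_{Go} = 66 − 2·26 + 26 = 40.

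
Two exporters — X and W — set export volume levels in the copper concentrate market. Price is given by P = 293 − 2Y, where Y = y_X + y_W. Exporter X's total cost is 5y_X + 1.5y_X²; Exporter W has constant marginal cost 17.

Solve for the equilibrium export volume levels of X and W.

Exporter X's profit: π = y_X(293 − 2(y_X + y_W)) − 5y_X − 1.5y_X².
∂π/∂y_X = 288 − 7y_X − 2y_W = 0, so y_X = 288/7 − (2/7)y_W.
For W: ∂π/∂y_W = 276 − 4y_W − 2y_X = 0 ⇒ y_W = 69 − 0.5y_X.
Solving the two reaction functions simultaneously: (1 − (−2/7)(−0.5))y_X = 288/7 − (2/7)·69, so (6/7)y_X = 150/7 and y_X = 25.
Then y_W = 69 − 0.5·25 = 56.5.

25, 56.5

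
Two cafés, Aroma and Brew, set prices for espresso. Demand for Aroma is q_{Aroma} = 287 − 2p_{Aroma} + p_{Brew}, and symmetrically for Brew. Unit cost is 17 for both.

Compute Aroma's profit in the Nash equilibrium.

16200

Aroma's profit: π = (p_{Aroma} − 17)(287 − 2p_{Aroma} + p_{Brew}).
∂π/∂p_{Aroma} = 321 − 4p_{Aroma} + p_{Brew} = 0 ⇒ p_{Aroma} = 80.25 + 0.25p_{Brew}.
The game is symmetric, so in equilibrium p_{Brew} = p_{Aroma}: the reaction function gives 0.75p_{Aroma} = 80.25, hence p_{Aroma} = 107.
q_{Aroma} = 287 − 2·107 + 107 = 180.
Profit = (107 − 17)·180 = 16200.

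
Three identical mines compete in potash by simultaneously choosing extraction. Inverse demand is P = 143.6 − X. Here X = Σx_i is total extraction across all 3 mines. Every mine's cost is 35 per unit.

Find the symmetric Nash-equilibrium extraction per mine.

A representative mine's profit is π_i = x_i(143.6 − X) − 35x_i, with X = x_i + Σ_{j≠i} x_j.
First-order condition: 108.6 − 2x_i − Σ_{j≠i} x_j = 0.
In a symmetric equilibrium every mine chooses the same x, so Σ_{j≠i} x_j = 2x. The condition becomes 108.6 − 4x = 0, giving x = 108.6/4 = 27.15.

27.15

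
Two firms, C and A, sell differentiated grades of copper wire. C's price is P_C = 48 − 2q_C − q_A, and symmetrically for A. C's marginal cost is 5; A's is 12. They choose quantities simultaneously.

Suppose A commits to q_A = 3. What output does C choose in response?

Firm C's profit: π = q_C(48 − 2q_C − q_A) − 5q_C.
∂π/∂q_C = 43 − 4q_C − q_A = 0 ⇒ q_C = 10.75 − 0.25q_A.
At q_A = 3: q_C = 10.75 − 0.25·3 = 10.

10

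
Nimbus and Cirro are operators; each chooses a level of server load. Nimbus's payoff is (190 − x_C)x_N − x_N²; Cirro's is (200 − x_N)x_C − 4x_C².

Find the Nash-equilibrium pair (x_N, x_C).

Expanding Nimbus's payoff: 190x_N − x_Cx_N − x_N².
∂π/∂x_N = 190 − x_C − 2x_N = 0, so x_N = 95 − 0.5x_C.
Likewise for Cirro: x_C = 25 − 0.125x_N.
Solving the two reaction functions simultaneously: (1 − (−0.5)(−0.125))x_N = 95 − 0.5·25, so 0.9375x_N = 82.5 and x_N = 88.
Then x_C = 25 − 0.125·88 = 14.

88, 14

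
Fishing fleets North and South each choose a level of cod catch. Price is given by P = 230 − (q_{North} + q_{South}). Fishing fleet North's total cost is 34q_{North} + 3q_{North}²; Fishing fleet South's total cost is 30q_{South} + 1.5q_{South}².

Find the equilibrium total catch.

56

Fishing fleet North's profit: π = q_{North}(230 − (q_{North} + q_{South})) − 34q_{North} − 3q_{North}².
∂π/∂q_{North} = 196 − 8q_{North} − q_{South} = 0, so q_{North} = 24.5 − 0.125q_{South}.
For South: ∂π/∂q_{South} = 200 − 5q_{South} − q_{North} = 0 ⇒ q_{South} = 40 − 0.2q_{North}.
Plugging q_{South} into North's best response: q_{North} = 24.5 − 0.125(40 − 0.2q_{North}) ⇒ 0.975q_{North} = 19.5, so q_{North} = 20.
Then q_{South} = 40 − 0.2·20 = 36.
Total catch: 20 + 36 = 56.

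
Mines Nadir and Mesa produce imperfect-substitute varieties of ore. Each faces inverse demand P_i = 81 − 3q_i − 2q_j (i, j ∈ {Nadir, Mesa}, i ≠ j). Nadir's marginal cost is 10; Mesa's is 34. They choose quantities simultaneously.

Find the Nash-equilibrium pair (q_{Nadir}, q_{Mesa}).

10.375, 4.375

Mine Nadir's profit: π = q_{Nadir}(81 − 3q_{Nadir} − 2q_{Mesa}) − 10q_{Nadir}.
∂π/∂q_{Nadir} = 71 − 6q_{Nadir} − 2q_{Mesa} = 0 ⇒ q_{Nadir} = 71/6 − (1/3)q_{Mesa}.
Similarly q_{Mesa} = 47/6 − (1/3)q_{Nadir}.
Plugging q_{Mesa} into Nadir's best response: q_{Nadir} = 71/6 − (1/3)(47/6 − (1/3)q_{Nadir}) ⇒ (8/9)q_{Nadir} = 83/9, so q_{Nadir} = 10.375.
Then q_{Mesa} = 47/6 − (1/3)·10.375 = 4.375.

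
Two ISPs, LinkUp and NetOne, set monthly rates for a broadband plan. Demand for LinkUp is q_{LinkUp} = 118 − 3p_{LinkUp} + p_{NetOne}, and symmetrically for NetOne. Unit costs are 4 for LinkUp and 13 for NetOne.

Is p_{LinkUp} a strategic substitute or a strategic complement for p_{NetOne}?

strategic complements

LinkUp's profit: π = (p_{LinkUp} − 4)(118 − 3p_{LinkUp} + p_{NetOne}).
∂π/∂p_{LinkUp} = 130 − 6p_{LinkUp} + p_{NetOne} = 0 ⇒ p_{LinkUp} = 65/3 + (1/6)p_{NetOne}.
The best-response slope dp_{LinkUp}/dp_{NetOne} = 1/6 > 0: the reaction function is upward-sloping, so the choices are strategic complements.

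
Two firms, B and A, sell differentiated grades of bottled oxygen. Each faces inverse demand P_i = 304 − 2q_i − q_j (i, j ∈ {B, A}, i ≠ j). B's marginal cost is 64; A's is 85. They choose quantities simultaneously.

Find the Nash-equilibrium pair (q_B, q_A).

Firm B's profit: π = q_B(304 − 2q_B − q_A) − 64q_B.
∂π/∂q_B = 240 − 4q_B − q_A = 0 ⇒ q_B = 60 − 0.25q_A.
Similarly q_A = 54.75 − 0.25q_B.
Plugging q_A into B's best response: q_B = 60 − 0.25(54.75 − 0.25q_B) ⇒ 0.9375q_B = 46.3125, so q_B = 49.4.
Then q_A = 54.75 − 0.25·49.4 = 42.4.

49.4, 42.4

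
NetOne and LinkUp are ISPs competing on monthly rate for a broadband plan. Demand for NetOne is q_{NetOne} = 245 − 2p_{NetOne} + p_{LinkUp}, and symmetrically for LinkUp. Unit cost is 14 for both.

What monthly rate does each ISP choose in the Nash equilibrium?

91

NetOne's profit: π = (p_{NetOne} − 14)(245 − 2p_{NetOne} + p_{LinkUp}).
∂π/∂p_{NetOne} = 273 − 4p_{NetOne} + p_{LinkUp} = 0 ⇒ p_{NetOne} = 68.25 + 0.25p_{LinkUp}.
Setting p_{NetOne} = p_{LinkUp} in the reaction function: p_{NetOne} = 68.25 + 0.25p_{NetOne}, so p_{NetOne} = 68.25 / 0.75 = 91.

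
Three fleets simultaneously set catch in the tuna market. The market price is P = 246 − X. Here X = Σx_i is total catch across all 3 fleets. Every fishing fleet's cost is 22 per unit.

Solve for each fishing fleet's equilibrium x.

A representative fishing fleet's profit is π_i = x_i(246 − X) − 22x_i, with X = x_i + Σ_{j≠i} x_j.
First-order condition: 224 − 2x_i − Σ_{j≠i} x_j = 0.
With identical fishing fleets, set every x_j = x: then 224 − 2x − 2x = 0, i.e. x = 224/4 = 56.

56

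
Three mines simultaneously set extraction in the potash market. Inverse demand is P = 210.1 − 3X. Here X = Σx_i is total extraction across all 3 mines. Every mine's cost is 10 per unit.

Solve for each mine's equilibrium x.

16.675

A representative mine's profit is π_i = x_i(210.1 − 3X) − 10x_i, with X = x_i + Σ_{j≠i} x_j.
First-order condition: 200.1 − 6x_i − 3Σ_{j≠i} x_j = 0.
Imposing symmetry (x_j = x for all j) turns Σ_{j≠i} x_j into 2x, so 200.1 = 12x and x = 16.675.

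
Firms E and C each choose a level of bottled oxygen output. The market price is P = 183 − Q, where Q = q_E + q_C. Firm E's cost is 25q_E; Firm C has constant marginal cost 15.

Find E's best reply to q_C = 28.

Firm E's profit: π = q_E(183 − (q_E + q_C)) − 25q_E.
∂π/∂q_E = 158 − 2q_E − q_C = 0, so q_E = 79 − 0.5q_C.
At q_C = 28: q_E = 79 − 0.5·28 = 65.

65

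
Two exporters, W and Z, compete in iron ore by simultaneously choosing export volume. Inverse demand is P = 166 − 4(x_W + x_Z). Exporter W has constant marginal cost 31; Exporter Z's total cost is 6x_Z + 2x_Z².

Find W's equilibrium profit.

600.25

Exporter W's profit: π = x_W(166 − 4(x_W + x_Z)) − 31x_W.
∂π/∂x_W = 135 − 8x_W − 4x_Z = 0, so x_W = 16.875 − 0.5x_Z.
For Z: ∂π/∂x_Z = 160 − 12x_Z − 4x_W = 0 ⇒ x_Z = 40/3 − (1/3)x_W.
Solving the two reaction functions simultaneously: (1 − (−0.5)(−1/3))x_W = 16.875 − 0.5·(40/3), so (5/6)x_W = 245/24 and x_W = 12.25.
Then x_Z = 40/3 − (1/3)·12.25 = 9.25.
Price P = 166 − 4·21.5 = 80.
W's profit: (80 − 31)·12.25 = 600.25.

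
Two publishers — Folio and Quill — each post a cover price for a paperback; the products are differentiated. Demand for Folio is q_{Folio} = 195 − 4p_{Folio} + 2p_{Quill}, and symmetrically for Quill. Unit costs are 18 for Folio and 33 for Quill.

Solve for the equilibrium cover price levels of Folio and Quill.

Folio's profit: π = (p_{Folio} − 18)(195 − 4p_{Folio} + 2p_{Quill}).
∂π/∂p_{Folio} = 267 − 8p_{Folio} + 2p_{Quill} = 0 ⇒ p_{Folio} = 33.375 + 0.25p_{Quill}.
Similarly p_{Quill} = 40.875 + 0.25p_{Folio}.
Plugging p_{Quill} into Folio's best response: p_{Folio} = 33.375 + 0.25(40.875 + 0.25p_{Folio}) ⇒ 0.9375p_{Folio} = 1395/32, so p_{Folio} = 46.5.
Then p_{Quill} = 40.875 + 0.25·46.5 = 52.5.

46.5, 52.5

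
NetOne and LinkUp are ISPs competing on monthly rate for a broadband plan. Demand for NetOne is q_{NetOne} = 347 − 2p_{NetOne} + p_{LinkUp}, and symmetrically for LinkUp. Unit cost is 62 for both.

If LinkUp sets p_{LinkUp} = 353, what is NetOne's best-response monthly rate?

206

NetOne's profit: π = (p_{NetOne} − 62)(347 − 2p_{NetOne} + p_{LinkUp}).
∂π/∂p_{NetOne} = 471 − 4p_{NetOne} + p_{LinkUp} = 0 ⇒ p_{NetOne} = 117.75 + 0.25p_{LinkUp}.
At p_{LinkUp} = 353: p_{NetOne} = 117.75 + 0.25·353 = 206.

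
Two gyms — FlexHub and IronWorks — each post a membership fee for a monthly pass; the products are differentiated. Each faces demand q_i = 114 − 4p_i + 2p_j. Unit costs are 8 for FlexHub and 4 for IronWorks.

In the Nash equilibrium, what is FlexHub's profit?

998.56

FlexHub's profit: π = (p_{FlexHub} − 8)(114 − 4p_{FlexHub} + 2p_{IronWorks}).
∂π/∂p_{FlexHub} = 146 − 8p_{FlexHub} + 2p_{IronWorks} = 0 ⇒ p_{FlexHub} = 18.25 + 0.25p_{IronWorks}.
Similarly p_{IronWorks} = 16.25 + 0.25p_{FlexHub}.
Plugging p_{IronWorks} into FlexHub's best response: p_{FlexHub} = 18.25 + 0.25(16.25 + 0.25p_{FlexHub}) ⇒ 0.9375p_{FlexHub} = 22.3125, so p_{FlexHub} = 23.8.
Then p_{IronWorks} = 16.25 + 0.25·23.8 = 22.2.
q_{FlexHub} = 114 − 4·23.8 + 2·22.2 = 63.2.
Profit = (23.8 − 8)·63.2 = 998.56.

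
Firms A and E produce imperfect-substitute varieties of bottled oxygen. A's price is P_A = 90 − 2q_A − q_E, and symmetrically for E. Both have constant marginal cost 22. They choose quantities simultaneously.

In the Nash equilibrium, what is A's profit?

Firm A's profit: π = q_A(90 − 2q_A − q_E) − 22q_A.
∂π/∂q_A = 68 − 4q_A − q_E = 0 ⇒ q_A = 17 − 0.25q_E.
The game is symmetric, so in equilibrium q_E = q_A: the reaction function gives 1.25q_A = 17, hence q_A = 13.6.
P_A = 90 − 2·13.6 − 13.6 = 49.2.
Profit = (49.2 − 22)·13.6 = 369.92.

369.92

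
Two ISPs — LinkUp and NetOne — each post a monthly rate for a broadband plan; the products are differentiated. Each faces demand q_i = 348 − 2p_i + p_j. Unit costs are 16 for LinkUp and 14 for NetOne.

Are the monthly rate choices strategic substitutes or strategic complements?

LinkUp's profit: π = (p_{LinkUp} − 16)(348 − 2p_{LinkUp} + p_{NetOne}).
∂π/∂p_{LinkUp} = 380 − 4p_{LinkUp} + p_{NetOne} = 0 ⇒ p_{LinkUp} = 95 + 0.25p_{NetOne}.
The best-response slope dp_{LinkUp}/dp_{NetOne} = 0.25 > 0: the reaction function is upward-sloping, so the choices are strategic complements.

strategic complements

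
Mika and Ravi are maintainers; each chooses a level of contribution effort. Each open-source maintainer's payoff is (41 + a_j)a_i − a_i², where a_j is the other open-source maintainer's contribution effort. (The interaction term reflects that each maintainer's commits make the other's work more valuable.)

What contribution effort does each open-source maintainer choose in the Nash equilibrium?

41

Mika's payoff is (41 + a_R)a_M − a_M².
∂π/∂a_M = 41 + a_R − 2a_M = 0, so a_M = 20.5 + 0.5a_R.
By symmetry a_R = a_M; substituting into the reaction function, 0.5a_M = 20.5 and a_M = 41.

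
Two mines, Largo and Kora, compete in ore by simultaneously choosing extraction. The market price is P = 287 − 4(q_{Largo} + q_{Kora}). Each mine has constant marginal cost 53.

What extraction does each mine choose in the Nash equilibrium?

Mine Largo's profit: π = q_{Largo}(287 − 4(q_{Largo} + q_{Kora})) − 53q_{Largo}.
∂π/∂q_{Largo} = 234 − 8q_{Largo} − 4q_{Kora} = 0, so q_{Largo} = 29.25 − 0.5q_{Kora}.
By symmetry q_{Kora} = q_{Largo}; substituting into the reaction function, 1.5q_{Largo} = 29.25 and q_{Largo} = 19.5.

19.5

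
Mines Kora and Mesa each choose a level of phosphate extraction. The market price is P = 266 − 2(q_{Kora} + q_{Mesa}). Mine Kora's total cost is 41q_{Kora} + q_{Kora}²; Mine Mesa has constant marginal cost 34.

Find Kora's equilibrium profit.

1425.72

Mine Kora's profit: π = q_{Kora}(266 − 2(q_{Kora} + q_{Mesa})) − 41q_{Kora} − q_{Kora}².
∂π/∂q_{Kora} = 225 − 6q_{Kora} − 2q_{Mesa} = 0, so q_{Kora} = 37.5 − (1/3)q_{Mesa}.
For Mesa: ∂π/∂q_{Mesa} = 232 − 4q_{Mesa} − 2q_{Kora} = 0 ⇒ q_{Mesa} = 58 − 0.5q_{Kora}.
Plugging q_{Mesa} into Kora's best response: q_{Kora} = 37.5 − (1/3)(58 − 0.5q_{Kora}) ⇒ (5/6)q_{Kora} = 109/6, so q_{Kora} = 21.8.
Then q_{Mesa} = 58 − 0.5·21.8 = 47.1.
Price P = 266 − 2·68.9 = 128.2.
Kora's profit: (128.2 − 41)·21.8 − (21.8)² = 1425.72.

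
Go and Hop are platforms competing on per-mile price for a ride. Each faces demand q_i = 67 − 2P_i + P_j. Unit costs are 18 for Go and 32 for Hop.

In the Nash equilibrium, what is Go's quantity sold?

Go's profit: π = (P_{Go} − 18)(67 − 2P_{Go} + P_{Hop}).
∂π/∂P_{Go} = 103 − 4P_{Go} + P_{Hop} = 0 ⇒ P_{Go} = 25.75 + 0.25P_{Hop}.
Similarly P_{Hop} = 32.75 + 0.25P_{Go}.
Substituting the second reaction function into the first: P_{Go} = 25.75 + 0.25(32.75 + 0.25P_{Go}), which gives 0.9375P_{Go} = 33.9375 ⇒ P_{Go} = 36.2.
Then P_{Hop} = 32.75 + 0.25·36.2 = 41.8.
q_{Go} = 67 − 2·36.2 + 41.8 = 36.4.

36.4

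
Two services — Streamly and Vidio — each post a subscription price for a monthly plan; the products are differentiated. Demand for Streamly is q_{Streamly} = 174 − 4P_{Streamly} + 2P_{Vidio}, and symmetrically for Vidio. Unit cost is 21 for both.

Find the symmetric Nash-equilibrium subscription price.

Streamly's profit: π = (P_{Streamly} − 21)(174 − 4P_{Streamly} + 2P_{Vidio}).
∂π/∂P_{Streamly} = 258 − 8P_{Streamly} + 2P_{Vidio} = 0 ⇒ P_{Streamly} = 32.25 + 0.25P_{Vidio}.
The game is symmetric, so in equilibrium P_{Vidio} = P_{Streamly}: the reaction function gives 0.75P_{Streamly} = 32.25, hence P_{Streamly} = 43.

43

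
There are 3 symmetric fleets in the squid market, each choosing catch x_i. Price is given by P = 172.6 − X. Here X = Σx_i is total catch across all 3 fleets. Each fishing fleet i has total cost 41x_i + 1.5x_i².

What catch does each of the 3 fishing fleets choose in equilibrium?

18.8

A representative fishing fleet's profit is π_i = x_i(172.6 − X) − 41x_i − 1.5x_i², with X = x_i + Σ_{j≠i} x_j.
First-order condition: 131.6 − 5x_i − Σ_{j≠i} x_j = 0.
With identical fishing fleets, set every x_j = x: then 131.6 − 5x − 2x = 0, i.e. x = 131.6/7 = 18.8.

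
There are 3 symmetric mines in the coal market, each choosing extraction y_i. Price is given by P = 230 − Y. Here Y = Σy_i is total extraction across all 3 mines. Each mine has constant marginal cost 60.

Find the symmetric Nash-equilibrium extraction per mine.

42.5

A representative mine's profit is π_i = y_i(230 − Y) − 60y_i, with Y = y_i + Σ_{j≠i} y_j.
First-order condition: 170 − 2y_i − Σ_{j≠i} y_j = 0.
Imposing symmetry (y_j = y for all j) turns Σ_{j≠i} y_j into 2y, so 170 = 4y and y = 42.5.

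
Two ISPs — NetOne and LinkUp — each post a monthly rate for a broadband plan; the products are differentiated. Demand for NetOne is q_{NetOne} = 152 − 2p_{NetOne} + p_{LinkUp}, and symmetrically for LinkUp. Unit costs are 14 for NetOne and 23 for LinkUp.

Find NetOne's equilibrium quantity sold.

94.4

NetOne's profit: π = (p_{NetOne} − 14)(152 − 2p_{NetOne} + p_{LinkUp}).
∂π/∂p_{NetOne} = 180 − 4p_{NetOne} + p_{LinkUp} = 0 ⇒ p_{NetOne} = 45 + 0.25p_{LinkUp}.
Similarly p_{LinkUp} = 49.5 + 0.25p_{NetOne}.
Substituting the second reaction function into the first: p_{NetOne} = 45 + 0.25(49.5 + 0.25p_{NetOne}), which gives 0.9375p_{NetOne} = 57.375 ⇒ p_{NetOne} = 61.2.
Then p_{LinkUp} = 49.5 + 0.25·61.2 = 64.8.
q_{NetOne} = 152 − 2·61.2 + 64.8 = 94.4.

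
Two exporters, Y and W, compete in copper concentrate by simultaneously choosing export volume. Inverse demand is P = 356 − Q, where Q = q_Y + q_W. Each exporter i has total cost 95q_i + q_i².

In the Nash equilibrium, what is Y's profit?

5449.68

Exporter Y's profit: π = q_Y(356 − (q_Y + q_W)) − 95q_Y − q_Y².
∂π/∂q_Y = 261 − 4q_Y − q_W = 0, so q_Y = 65.25 − 0.25q_W.
The game is symmetric, so in equilibrium q_W = q_Y: the reaction function gives 1.25q_Y = 65.25, hence q_Y = 52.2.
Price P = 356 − 104.4 = 251.6.
Y's profit: (251.6 − 95)·52.2 − (52.2)² = 5449.68.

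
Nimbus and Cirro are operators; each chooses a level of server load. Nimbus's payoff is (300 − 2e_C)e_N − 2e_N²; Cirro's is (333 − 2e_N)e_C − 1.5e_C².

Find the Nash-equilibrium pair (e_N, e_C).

Expanding Nimbus's payoff: 300e_N − 2e_Ce_N − 2e_N².
∂π/∂e_N = 300 − 2e_C − 4e_N = 0, so e_N = 75 − 0.5e_C.
Likewise for Cirro: e_C = 111 − (2/3)e_N.
Solving the two reaction functions simultaneously: (1 − (−0.5)(−2/3))e_N = 75 − 0.5·111, so (2/3)e_N = 19.5 and e_N = 29.25.
Then e_C = 111 − (2/3)·29.25 = 91.5.

29.25, 91.5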